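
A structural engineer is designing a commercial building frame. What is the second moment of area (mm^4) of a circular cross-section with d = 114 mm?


r = d / 2 = 114 / 2 = 57.0 mm
I = pi * r^4 / 4 = pi * 57.0^4 / 4
= 8290663.8 mm^4

8290663.8 mm^4


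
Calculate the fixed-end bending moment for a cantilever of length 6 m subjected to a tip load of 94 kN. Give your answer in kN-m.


For a cantilever with a point load at the free end:
M_max = P * L = 94 * 6 = 564 kN-m

564 kN-m


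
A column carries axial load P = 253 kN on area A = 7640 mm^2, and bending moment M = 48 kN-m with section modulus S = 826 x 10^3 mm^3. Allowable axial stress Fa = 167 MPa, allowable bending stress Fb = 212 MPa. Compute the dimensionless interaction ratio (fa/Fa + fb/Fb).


f_a = P / A = 253000.0 / 7640 = 33.1152 MPa
f_b = M / S = 48000000.0 / 826000.0 = 58.1114 MPa
Ratio = f_a / Fa + f_b / Fb
= 33.1152 / 167 + 58.1114 / 212
= 0.4724 (dimensionless)

0.4724 (dimensionless)


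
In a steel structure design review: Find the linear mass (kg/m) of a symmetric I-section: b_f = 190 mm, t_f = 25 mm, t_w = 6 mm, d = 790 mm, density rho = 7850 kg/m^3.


A_flanges = 2 * 190 * 25 = 9500 mm^2
A_web = (790 - 2 * 25) * 6 = 4440 mm^2
A_total = 9500 + 4440 = 13940 mm^2 = 0.013940 m^2
Weight = rho * A = 7850 * 0.013940 = 109.429 kg/m

109.429 kg/m


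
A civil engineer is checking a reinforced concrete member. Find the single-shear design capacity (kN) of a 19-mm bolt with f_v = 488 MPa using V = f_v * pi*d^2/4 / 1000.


A = pi * d^2 / 4 = pi * 19^2 / 4 = 283.5287 mm^2
V = f_v * A / 1000 = 488 * 283.5287 / 1000
= 138.362 kN

138.362 kN


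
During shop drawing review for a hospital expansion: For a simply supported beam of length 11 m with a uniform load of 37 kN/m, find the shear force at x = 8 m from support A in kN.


R_A = w * L / 2 = 37 * 11 / 2 = 203.5 kN
V(x) = R_A - w * x = 203.5 - 37 * 8
= -92.5 kN

-92.5 kN


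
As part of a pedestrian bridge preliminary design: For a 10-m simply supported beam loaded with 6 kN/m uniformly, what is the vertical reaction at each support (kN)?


Total load = w * L = 6 * 10 = 60 kN
By symmetry, each reaction R = total / 2 = 60 / 2 = 30.0 kN

30.0 kN


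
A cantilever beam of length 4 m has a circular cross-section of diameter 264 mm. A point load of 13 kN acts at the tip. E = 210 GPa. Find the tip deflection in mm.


I = pi * d^4 / 64 = pi * 264^4 / 64 = 238443564.89 mm^4
L = 4000.0 mm, P = 13000.0 N, E = 210000.0 MPa
delta = P * L^3 / (3 * E * I)
= 13000.0 * 4000.0^3 / (3 * 210000.0 * 238443564.89)
= 5.5386 mm

5.5386 mm


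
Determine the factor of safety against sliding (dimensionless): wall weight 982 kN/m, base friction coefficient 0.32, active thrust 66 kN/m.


Resisting force = mu * W = 0.32 * 982 = 314.24 kN/m
FOS = Resisting / Driving = 314.24 / 66
= 4.7612 (dimensionless)

4.7612 (dimensionless)


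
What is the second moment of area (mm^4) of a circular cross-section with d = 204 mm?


r = d / 2 = 204 / 2 = 102.0 mm
I = pi * r^4 / 4 = pi * 102.0^4 / 4
= 85014023.05 mm^4

85014023.05 mm^4


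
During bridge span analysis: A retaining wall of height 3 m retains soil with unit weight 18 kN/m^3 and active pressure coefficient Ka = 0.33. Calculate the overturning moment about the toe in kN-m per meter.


Pa = 0.5 * Ka * gamma * H^2
= 0.5 * 0.33 * 18 * 3^2
= 26.73 kN/m
Arm = H / 3 = 3 / 3 = 1.0 m
Mo = Pa * arm = Pa * H / 3 = 26.73 * 3 / 3 = 26.73 kN-m/m

26.73 kN-m/m


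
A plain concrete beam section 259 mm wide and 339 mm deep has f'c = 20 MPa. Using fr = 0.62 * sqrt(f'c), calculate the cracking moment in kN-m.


fr = 0.62 * sqrt(20) = 0.62 * 4.4721 = 2.7727 MPa
I = 259 * 339^3 / 12 = 840848226.75 mm^4
y_t = 169.5 mm
M_cr = fr * I / y_t = 2.7727 * 840848226.75 / 169.5 N-mm
= 13.7548 kN-m

13.7548 kN-m


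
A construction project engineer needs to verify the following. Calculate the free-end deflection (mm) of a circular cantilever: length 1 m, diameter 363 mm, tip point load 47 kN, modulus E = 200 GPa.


I = pi * d^4 / 64 = pi * 363^4 / 64 = 852307674.19 mm^4
L = 1000.0 mm, P = 47000.0 N, E = 200000.0 MPa
delta = P * L^3 / (3 * E * I)
= 47000.0 * 1000.0^3 / (3 * 200000.0 * 852307674.19)
= 0.0919 mm

0.0919 mm


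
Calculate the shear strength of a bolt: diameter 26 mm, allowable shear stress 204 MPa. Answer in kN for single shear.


A = pi * d^2 / 4 = pi * 26^2 / 4 = 530.9292 mm^2
V = f_v * A / 1000 = 204 * 530.9292 / 1000
= 108.3095 kN

108.3095 kN


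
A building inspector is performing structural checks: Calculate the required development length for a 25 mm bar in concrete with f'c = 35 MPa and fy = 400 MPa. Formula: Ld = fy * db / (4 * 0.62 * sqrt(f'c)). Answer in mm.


Ld = (fy * db) / (4 * 0.62 * sqrt(f'c))
= (400 * 25) / (4 * 0.62 * sqrt(35))
= 10000 / 14.6719
= 681.58 mm

681.58 mm


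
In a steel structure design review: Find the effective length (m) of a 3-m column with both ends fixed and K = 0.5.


L_eff = K * L
= 0.5 * 3
= 1.5 m

1.5 m


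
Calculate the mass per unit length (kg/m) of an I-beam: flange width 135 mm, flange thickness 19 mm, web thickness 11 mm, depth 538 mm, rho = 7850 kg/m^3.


A_flanges = 2 * 135 * 19 = 5130 mm^2
A_web = (538 - 2 * 19) * 11 = 5500 mm^2
A_total = 5130 + 5500 = 10630 mm^2 = 0.010630 m^2
Weight = rho * A = 7850 * 0.010630 = 83.4455 kg/m

83.4455 kg/m


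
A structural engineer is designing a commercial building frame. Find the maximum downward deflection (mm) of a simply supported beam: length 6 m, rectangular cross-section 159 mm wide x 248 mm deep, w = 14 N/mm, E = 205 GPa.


I = 159 * 248^3 / 12 = 202102144.0 mm^4
L = 6000.0 mm, w = 14 N/mm, E = 205000.0 MPa
delta = 5 * w * L^4 / (384 * E * I)
= 5 * 14 * 6000.0^4 / (384 * 205000.0 * 202102144.0)
= 5.7023 mm

5.7023 mm


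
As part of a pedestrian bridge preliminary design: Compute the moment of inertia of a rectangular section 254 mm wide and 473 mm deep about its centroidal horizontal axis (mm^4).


I = b * h^3 / 12
= 254 * 473^3 / 12
= 254 * 105823817 / 12
= 2239937459.83 mm^4

2239937459.83 mm^4


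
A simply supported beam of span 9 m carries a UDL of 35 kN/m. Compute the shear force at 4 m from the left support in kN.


R_A = w * L / 2 = 35 * 9 / 2 = 157.5 kN
V(x) = R_A - w * x = 157.5 - 35 * 4
= 17.5 kN

17.5 kN


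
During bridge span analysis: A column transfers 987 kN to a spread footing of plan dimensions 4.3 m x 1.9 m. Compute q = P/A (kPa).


A = 4.3 * 1.9 = 8.17 m^2
q = P / A = 987 / 8.17
= 120.8078 kPa

120.8078 kPa


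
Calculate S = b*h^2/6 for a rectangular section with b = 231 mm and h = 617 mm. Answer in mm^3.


S = b * h^2 / 6
= 231 * 617^2 / 6
= 231 * 380689 / 6
= 14656526.5 mm^3

14656526.5 mm^3


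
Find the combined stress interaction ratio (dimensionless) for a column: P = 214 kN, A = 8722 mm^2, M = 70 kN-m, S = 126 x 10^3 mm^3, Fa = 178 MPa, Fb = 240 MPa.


f_a = P / A = 214000.0 / 8722 = 24.5357 MPa
f_b = M / S = 70000000.0 / 126000.0 = 555.5556 MPa
Ratio = f_a / Fa + f_b / Fb
= 24.5357 / 178 + 555.5556 / 240
= 2.4527 (dimensionless)

2.4527 (dimensionless)


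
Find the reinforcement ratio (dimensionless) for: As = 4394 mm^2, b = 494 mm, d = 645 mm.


rho = As / (b * d)
= 4394 / (494 * 645)
= 4394 / 318630
= 0.01379 (dimensionless)

0.01379 (dimensionless)


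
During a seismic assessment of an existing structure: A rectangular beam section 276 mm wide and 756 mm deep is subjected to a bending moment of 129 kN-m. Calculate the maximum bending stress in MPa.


I = b * h^3 / 12 = 276 * 756^3 / 12 = 9937867968.0 mm^4
y = h / 2 = 756 / 2 = 378.0 mm
M = 129 kN-m = 129000000.0 N-mm
sigma = M * y / I = 129000000.0 * 378.0 / 9937867968.0
= 4.91 MPa

4.91 MPa


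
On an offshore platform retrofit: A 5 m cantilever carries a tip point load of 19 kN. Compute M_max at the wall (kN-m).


For a cantilever with a point load at the free end:
M_max = P * L = 19 * 5 = 95 kN-m

95 kN-m


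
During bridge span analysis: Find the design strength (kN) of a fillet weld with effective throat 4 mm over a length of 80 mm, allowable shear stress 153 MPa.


Strength = throat * length * allowable stress
= 4 * 80 * 153 N
= 48960 N
= 48.96 kN

48.96 kN


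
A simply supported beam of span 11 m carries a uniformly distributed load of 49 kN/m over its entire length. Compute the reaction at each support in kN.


Total load = w * L = 49 * 11 = 539 kN
By symmetry, each reaction R = total / 2 = 539 / 2 = 269.5 kN

269.5 kN


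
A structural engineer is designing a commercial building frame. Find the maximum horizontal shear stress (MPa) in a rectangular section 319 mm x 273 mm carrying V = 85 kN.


A = b * h = 319 * 273 = 87087 mm^2
V = 85 kN = 85000.0 N
tau_max = 1.5 * V / A = 1.5 * 85000.0 / 87087
= 1.4641 MPa

1.4641 MPa


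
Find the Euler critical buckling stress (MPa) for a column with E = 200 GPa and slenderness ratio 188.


sigma_cr = pi^2 * E / lambda^2
= 9.8696 * 200000.0 / 188^2
= 9.8696 * 200000.0 / 35344
= 55.8488 MPa

55.8488 MPa


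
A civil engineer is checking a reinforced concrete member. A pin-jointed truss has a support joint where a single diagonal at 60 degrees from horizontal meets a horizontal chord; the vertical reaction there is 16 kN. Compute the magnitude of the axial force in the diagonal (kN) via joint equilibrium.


At the joint, only the diagonal has a vertical component, so vertical equilibrium gives:
F * sin(60) = 16
F = 16 / sin(60)
= 16 / 0.866025
= 18.48 kN

18.48 kN


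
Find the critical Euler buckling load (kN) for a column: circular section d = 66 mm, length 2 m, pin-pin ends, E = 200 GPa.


I = pi * d^4 / 64 = 931420.18 mm^4
L = 2000.0 mm
P_cr = pi^2 * E * I / L^2
= 9.8696 * 200000.0 * 931420.18 / 2000.0^2
= 459637.43 N = 459.6374 kN

459.6374 kN


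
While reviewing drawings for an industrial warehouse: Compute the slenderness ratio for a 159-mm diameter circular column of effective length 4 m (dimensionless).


Radius of gyration r = d / 4 = 159 / 4 = 39.75 mm
L_eff = 4000.0 mm
Slenderness ratio = L / r = 4000.0 / 39.75 = 100.63 (dimensionless)

100.63 (dimensionless)


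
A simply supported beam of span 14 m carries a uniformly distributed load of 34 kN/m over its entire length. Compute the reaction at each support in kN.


Total load = w * L = 34 * 14 = 476 kN
By symmetry, each reaction R = total / 2 = 476 / 2 = 238.0 kN

238.0 kN


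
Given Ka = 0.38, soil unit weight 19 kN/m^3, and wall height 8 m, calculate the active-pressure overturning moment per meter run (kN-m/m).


Pa = 0.5 * Ka * gamma * H^2
= 0.5 * 0.38 * 19 * 8^2
= 231.04 kN/m
Arm = H / 3 = 8 / 3 = 2.6667 m
Mo = Pa * arm = Pa * H / 3 = 231.04 * 8 / 3 = 616.1067 kN-m/m

616.1067 kN-m/m


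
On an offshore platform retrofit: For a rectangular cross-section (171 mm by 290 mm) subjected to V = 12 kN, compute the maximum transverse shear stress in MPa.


A = b * h = 171 * 290 = 49590 mm^2
V = 12 kN = 12000.0 N
tau_max = 1.5 * V / A = 1.5 * 12000.0 / 49590
= 0.363 MPa

0.363 MPa


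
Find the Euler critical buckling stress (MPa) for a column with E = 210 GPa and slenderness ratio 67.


sigma_cr = pi^2 * E / lambda^2
= 9.8696 * 210000.0 / 67^2
= 9.8696 * 210000.0 / 4489
= 461.7102 MPa

461.7102 MPa


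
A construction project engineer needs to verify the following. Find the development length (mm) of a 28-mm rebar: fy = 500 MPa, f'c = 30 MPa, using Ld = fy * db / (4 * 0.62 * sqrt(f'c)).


Ld = (fy * db) / (4 * 0.62 * sqrt(f'c))
= (500 * 28) / (4 * 0.62 * sqrt(30))
= 14000 / 13.5835
= 1030.66 mm

1030.66 mm


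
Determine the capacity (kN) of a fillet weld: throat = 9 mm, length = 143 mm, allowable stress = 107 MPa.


Strength = throat * length * allowable stress
= 9 * 143 * 107 N
= 137709 N
= 137.71 kN

137.71 kN


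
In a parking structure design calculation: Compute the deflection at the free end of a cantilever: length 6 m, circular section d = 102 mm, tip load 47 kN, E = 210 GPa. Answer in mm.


I = pi * d^4 / 64 = pi * 102^4 / 64 = 5313376.44 mm^4
L = 6000.0 mm, P = 47000.0 N, E = 210000.0 MPa
delta = P * L^3 / (3 * E * I)
= 47000.0 * 6000.0^3 / (3 * 210000.0 * 5313376.44)
= 3032.777 mm

3032.777 mm


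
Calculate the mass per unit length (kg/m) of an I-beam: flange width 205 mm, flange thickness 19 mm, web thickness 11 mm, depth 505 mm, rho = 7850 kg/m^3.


A_flanges = 2 * 205 * 19 = 7790 mm^2
A_web = (505 - 2 * 19) * 11 = 5137 mm^2
A_total = 7790 + 5137 = 12927 mm^2 = 0.012927 m^2
Weight = rho * A = 7850 * 0.012927 = 101.477 kg/m

101.477 kg/m


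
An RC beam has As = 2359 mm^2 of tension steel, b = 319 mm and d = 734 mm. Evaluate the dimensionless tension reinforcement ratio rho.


rho = As / (b * d)
= 2359 / (319 * 734)
= 2359 / 234146
= 0.010075 (dimensionless)

0.010075 (dimensionless)


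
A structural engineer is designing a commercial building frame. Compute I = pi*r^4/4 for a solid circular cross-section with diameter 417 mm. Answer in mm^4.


r = d / 2 = 417 / 2 = 208.5 mm
I = pi * r^4 / 4 = pi * 208.5^4 / 4
= 1484274131.98 mm^4

1484274131.98 mm^4


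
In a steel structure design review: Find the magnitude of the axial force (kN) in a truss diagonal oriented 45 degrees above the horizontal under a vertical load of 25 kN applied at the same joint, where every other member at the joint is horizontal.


At the joint, only the diagonal has a vertical component, so vertical equilibrium gives:
F * sin(45) = 25
F = 25 / sin(45)
= 25 / 0.707107
= 35.36 kN

35.36 kN


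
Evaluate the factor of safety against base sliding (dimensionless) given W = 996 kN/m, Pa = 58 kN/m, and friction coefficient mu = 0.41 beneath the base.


Resisting force = mu * W = 0.41 * 996 = 408.36 kN/m
FOS = Resisting / Driving = 408.36 / 58
= 7.0407 (dimensionless)

7.0407 (dimensionless)


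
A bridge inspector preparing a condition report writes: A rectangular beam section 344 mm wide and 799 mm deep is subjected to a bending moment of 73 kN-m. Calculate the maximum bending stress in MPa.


I = b * h^3 / 12 = 344 * 799^3 / 12 = 14622362104.67 mm^4
y = h / 2 = 799 / 2 = 399.5 mm
M = 73 kN-m = 73000000.0 N-mm
sigma = M * y / I = 73000000.0 * 399.5 / 14622362104.67
= 1.99 MPa

1.99 MPa


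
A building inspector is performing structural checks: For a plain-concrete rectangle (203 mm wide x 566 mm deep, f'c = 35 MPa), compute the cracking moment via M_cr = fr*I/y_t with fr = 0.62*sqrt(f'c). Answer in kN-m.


fr = 0.62 * sqrt(35) = 0.62 * 5.9161 = 3.668 MPa
I = 203 * 566^3 / 12 = 3067355307.33 mm^4
y_t = 283.0 mm
M_cr = fr * I / y_t = 3.668 * 3067355307.33 / 283.0 N-mm
= 39.7561 kN-m

39.7561 kN-m


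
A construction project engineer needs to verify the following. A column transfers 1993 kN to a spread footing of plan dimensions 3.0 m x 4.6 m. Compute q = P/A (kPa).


A = 3.0 * 4.6 = 13.8 m^2
q = P / A = 1993 / 13.8
= 144.4203 kPa

144.4203 kPa


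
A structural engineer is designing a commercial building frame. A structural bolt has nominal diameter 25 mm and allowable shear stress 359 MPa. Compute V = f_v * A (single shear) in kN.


A = pi * d^2 / 4 = pi * 25^2 / 4 = 490.8739 mm^2
V = f_v * A / 1000 = 359 * 490.8739 / 1000
= 176.2237 kN

176.2237 kN


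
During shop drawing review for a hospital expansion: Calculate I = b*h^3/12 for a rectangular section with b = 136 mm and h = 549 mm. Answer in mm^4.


I = b * h^3 / 12
= 136 * 549^3 / 12
= 136 * 165469149 / 12
= 1875317022.0 mm^4

1875317022.0 mm^4


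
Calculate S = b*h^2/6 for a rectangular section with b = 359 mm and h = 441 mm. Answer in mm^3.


S = b * h^2 / 6
= 359 * 441^2 / 6
= 359 * 194481 / 6
= 11636446.5 mm^3

11636446.5 mm^3


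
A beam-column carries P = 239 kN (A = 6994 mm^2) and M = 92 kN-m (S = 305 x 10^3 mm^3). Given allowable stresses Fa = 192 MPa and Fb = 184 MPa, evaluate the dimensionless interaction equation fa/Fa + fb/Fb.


f_a = P / A = 239000.0 / 6994 = 34.1721 MPa
f_b = M / S = 92000000.0 / 305000.0 = 301.6393 MPa
Ratio = f_a / Fa + f_b / Fb
= 34.1721 / 192 + 301.6393 / 184
= 1.8173 (dimensionless)

1.8173 (dimensionless)


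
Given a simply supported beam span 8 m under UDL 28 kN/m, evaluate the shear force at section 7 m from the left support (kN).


R_A = w * L / 2 = 28 * 8 / 2 = 112.0 kN
V(x) = R_A - w * x = 112.0 - 28 * 7
= -84.0 kN

-84.0 kN


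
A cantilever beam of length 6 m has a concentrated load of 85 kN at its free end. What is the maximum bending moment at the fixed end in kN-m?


For a cantilever with a point load at the free end:
M_max = P * L = 85 * 6 = 510 kN-m

510 kN-m


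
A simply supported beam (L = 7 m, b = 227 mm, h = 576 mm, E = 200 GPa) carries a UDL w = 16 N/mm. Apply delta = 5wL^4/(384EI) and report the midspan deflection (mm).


I = 227 * 576^3 / 12 = 3615031296.0 mm^4
L = 7000.0 mm, w = 16 N/mm, E = 200000.0 MPa
delta = 5 * w * L^4 / (384 * E * I)
= 5 * 16 * 7000.0^4 / (384 * 200000.0 * 3615031296.0)
= 0.6918 mm

0.6918 mm


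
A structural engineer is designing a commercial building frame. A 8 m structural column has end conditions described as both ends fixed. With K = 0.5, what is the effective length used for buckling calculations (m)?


L_eff = K * L
= 0.5 * 8
= 4.0 m

4.0 m


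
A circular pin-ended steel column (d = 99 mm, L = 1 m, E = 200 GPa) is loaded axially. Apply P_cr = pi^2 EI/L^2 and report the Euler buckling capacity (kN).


I = pi * d^4 / 64 = 4715314.64 mm^4
L = 1000.0 mm
P_cr = pi^2 * E * I / L^2
= 9.8696 * 200000.0 * 4715314.64 / 1000.0^2
= 9307658.02 N = 9307.658 kN

9307.658 kN


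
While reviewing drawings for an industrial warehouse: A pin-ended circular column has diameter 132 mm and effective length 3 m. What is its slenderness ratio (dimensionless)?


Radius of gyration r = d / 4 = 132 / 4 = 33.0 mm
L_eff = 3000.0 mm
Slenderness ratio = L / r = 3000.0 / 33.0 = 90.91 (dimensionless)

90.91 (dimensionless)


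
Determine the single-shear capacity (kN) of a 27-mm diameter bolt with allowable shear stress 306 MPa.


A = pi * d^2 / 4 = pi * 27^2 / 4 = 572.5553 mm^2
V = f_v * A / 1000 = 306 * 572.5553 / 1000
= 175.2019 kN

175.2019 kN


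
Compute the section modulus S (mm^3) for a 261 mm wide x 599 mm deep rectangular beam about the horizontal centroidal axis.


S = b * h^2 / 6
= 261 * 599^2 / 6
= 261 * 358801 / 6
= 15607843.5 mm^3

15607843.5 mm^3


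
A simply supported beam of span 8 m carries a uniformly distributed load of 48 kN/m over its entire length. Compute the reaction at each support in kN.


Total load = w * L = 48 * 8 = 384 kN
By symmetry, each reaction R = total / 2 = 384 / 2 = 192.0 kN

192.0 kN


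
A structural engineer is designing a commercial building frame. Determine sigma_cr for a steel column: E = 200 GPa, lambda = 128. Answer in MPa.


sigma_cr = pi^2 * E / lambda^2
= 9.8696 * 200000.0 / 128^2
= 9.8696 * 200000.0 / 16384
= 120.4786 MPa

120.4786 MPa


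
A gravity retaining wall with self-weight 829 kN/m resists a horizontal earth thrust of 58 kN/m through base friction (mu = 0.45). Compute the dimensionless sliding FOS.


Resisting force = mu * W = 0.45 * 829 = 373.05 kN/m
FOS = Resisting / Driving = 373.05 / 58
= 6.4319 (dimensionless)

6.4319 (dimensionless)


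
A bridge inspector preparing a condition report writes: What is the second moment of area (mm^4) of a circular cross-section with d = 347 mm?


r = d / 2 = 347 / 2 = 173.5 mm
I = pi * r^4 / 4 = pi * 173.5^4 / 4
= 711684976.18 mm^4

711684976.18 mm^4


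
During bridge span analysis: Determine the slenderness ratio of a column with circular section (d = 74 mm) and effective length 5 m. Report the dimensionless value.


Radius of gyration r = d / 4 = 74 / 4 = 18.5 mm
L_eff = 5000.0 mm
Slenderness ratio = L / r = 5000.0 / 18.5 = 270.27 (dimensionless)

270.27 (dimensionless)


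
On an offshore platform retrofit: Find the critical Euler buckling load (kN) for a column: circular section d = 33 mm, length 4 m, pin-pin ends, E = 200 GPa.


I = pi * d^4 / 64 = 58213.76 mm^4
L = 4000.0 mm
P_cr = pi^2 * E * I / L^2
= 9.8696 * 200000.0 * 58213.76 / 4000.0^2
= 7181.83 N = 7.1818 kN

7.1818 kN


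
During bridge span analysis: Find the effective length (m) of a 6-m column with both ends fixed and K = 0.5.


L_eff = K * L
= 0.5 * 6
= 3.0 m

3.0 m


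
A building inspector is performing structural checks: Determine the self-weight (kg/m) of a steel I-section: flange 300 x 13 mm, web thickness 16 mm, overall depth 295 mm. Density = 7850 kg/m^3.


A_flanges = 2 * 300 * 13 = 7800 mm^2
A_web = (295 - 2 * 13) * 16 = 4304 mm^2
A_total = 7800 + 4304 = 12104 mm^2 = 0.012104 m^2
Weight = rho * A = 7850 * 0.012104 = 95.0164 kg/m

95.0164 kg/m


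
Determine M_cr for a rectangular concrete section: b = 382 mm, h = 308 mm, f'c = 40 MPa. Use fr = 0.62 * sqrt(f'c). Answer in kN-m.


fr = 0.62 * sqrt(40) = 0.62 * 6.3246 = 3.9212 MPa
I = 382 * 308^3 / 12 = 930109898.67 mm^4
y_t = 154.0 mm
M_cr = fr * I / y_t = 3.9212 * 930109898.67 / 154.0 N-mm
= 23.6829 kN-m

23.6829 kN-m


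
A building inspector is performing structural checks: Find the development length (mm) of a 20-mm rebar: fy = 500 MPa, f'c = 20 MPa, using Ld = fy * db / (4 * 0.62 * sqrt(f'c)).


Ld = (fy * db) / (4 * 0.62 * sqrt(f'c))
= (500 * 20) / (4 * 0.62 * sqrt(20))
= 10000 / 11.0909
= 901.64 mm

901.64 mm


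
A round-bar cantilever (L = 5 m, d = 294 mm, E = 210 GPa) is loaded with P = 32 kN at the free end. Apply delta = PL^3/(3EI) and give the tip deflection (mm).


I = pi * d^4 / 64 = pi * 294^4 / 64 = 366740793.54 mm^4
L = 5000.0 mm, P = 32000.0 N, E = 210000.0 MPa
delta = P * L^3 / (3 * E * I)
= 32000.0 * 5000.0^3 / (3 * 210000.0 * 366740793.54)
= 17.3125 mm

17.3125 mm


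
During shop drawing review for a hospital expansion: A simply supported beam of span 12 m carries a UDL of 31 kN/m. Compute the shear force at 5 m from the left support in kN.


R_A = w * L / 2 = 31 * 12 / 2 = 186.0 kN
V(x) = R_A - w * x = 186.0 - 31 * 5
= 31.0 kN

31.0 kN


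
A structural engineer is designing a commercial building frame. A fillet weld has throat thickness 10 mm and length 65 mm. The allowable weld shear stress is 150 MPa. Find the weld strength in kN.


Strength = throat * length * allowable stress
= 10 * 65 * 150 N
= 97500 N
= 97.5 kN

97.5 kN


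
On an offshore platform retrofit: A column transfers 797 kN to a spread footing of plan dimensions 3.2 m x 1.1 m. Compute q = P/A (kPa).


A = 3.2 * 1.1 = 3.52 m^2
q = P / A = 797 / 3.52
= 226.4205 kPa

226.4205 kPa


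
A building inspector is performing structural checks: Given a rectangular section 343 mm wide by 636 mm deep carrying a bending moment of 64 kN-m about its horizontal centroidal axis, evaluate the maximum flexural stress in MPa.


I = b * h^3 / 12 = 343 * 636^3 / 12 = 7353332784.0 mm^4
y = h / 2 = 636 / 2 = 318.0 mm
M = 64 kN-m = 64000000.0 N-mm
sigma = M * y / I = 64000000.0 * 318.0 / 7353332784.0
= 2.77 MPa

2.77 MPa


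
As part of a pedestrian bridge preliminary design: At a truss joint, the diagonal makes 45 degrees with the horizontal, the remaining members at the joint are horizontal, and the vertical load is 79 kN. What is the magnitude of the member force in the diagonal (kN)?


At the joint, only the diagonal has a vertical component, so vertical equilibrium gives:
F * sin(45) = 79
F = 79 / sin(45)
= 79 / 0.707107
= 111.72 kN

111.72 kN


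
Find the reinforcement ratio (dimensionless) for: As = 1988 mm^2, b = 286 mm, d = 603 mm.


rho = As / (b * d)
= 1988 / (286 * 603)
= 1988 / 172458
= 0.011527 (dimensionless)

0.011527 (dimensionless)


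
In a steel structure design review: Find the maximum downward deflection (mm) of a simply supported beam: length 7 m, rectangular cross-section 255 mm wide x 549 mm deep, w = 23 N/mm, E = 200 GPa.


I = 255 * 549^3 / 12 = 3516219416.25 mm^4
L = 7000.0 mm, w = 23 N/mm, E = 200000.0 MPa
delta = 5 * w * L^4 / (384 * E * I)
= 5 * 23 * 7000.0^4 / (384 * 200000.0 * 3516219416.25)
= 1.0225 mm

1.0225 mm


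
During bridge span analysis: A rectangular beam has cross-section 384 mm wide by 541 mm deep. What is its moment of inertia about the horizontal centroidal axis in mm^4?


I = b * h^3 / 12
= 384 * 541^3 / 12
= 384 * 158340421 / 12
= 5066893472.0 mm^4

5066893472.0 mm^4


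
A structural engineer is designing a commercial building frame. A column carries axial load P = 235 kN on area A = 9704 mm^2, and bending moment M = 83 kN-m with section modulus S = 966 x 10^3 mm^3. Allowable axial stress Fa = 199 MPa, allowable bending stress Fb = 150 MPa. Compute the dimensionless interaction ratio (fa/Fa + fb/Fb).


f_a = P / A = 235000.0 / 9704 = 24.2168 MPa
f_b = M / S = 83000000.0 / 966000.0 = 85.9213 MPa
Ratio = f_a / Fa + f_b / Fb
= 24.2168 / 199 + 85.9213 / 150
= 0.6945 (dimensionless)

0.6945 (dimensionless)


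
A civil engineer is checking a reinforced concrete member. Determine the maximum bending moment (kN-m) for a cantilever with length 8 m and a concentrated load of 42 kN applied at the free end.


For a cantilever with a point load at the free end:
M_max = P * L = 42 * 8 = 336 kN-m

336 kN-m


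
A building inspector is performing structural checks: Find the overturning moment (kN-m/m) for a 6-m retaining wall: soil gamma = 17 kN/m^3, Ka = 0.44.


Pa = 0.5 * Ka * gamma * H^2
= 0.5 * 0.44 * 17 * 6^2
= 134.64 kN/m
Arm = H / 3 = 6 / 3 = 2.0 m
Mo = Pa * arm = Pa * H / 3 = 134.64 * 6 / 3 = 269.28 kN-m/m

269.28 kN-m/m


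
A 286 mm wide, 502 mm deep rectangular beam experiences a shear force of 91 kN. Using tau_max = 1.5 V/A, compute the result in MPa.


A = b * h = 286 * 502 = 143572 mm^2
V = 91 kN = 91000.0 N
tau_max = 1.5 * V / A = 1.5 * 91000.0 / 143572
= 0.9507 MPa

0.9507 MPa


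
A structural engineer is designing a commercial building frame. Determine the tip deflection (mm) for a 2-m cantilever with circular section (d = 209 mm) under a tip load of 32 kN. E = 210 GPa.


I = pi * d^4 / 64 = pi * 209^4 / 64 = 93660191.87 mm^4
L = 2000.0 mm, P = 32000.0 N, E = 210000.0 MPa
delta = P * L^3 / (3 * E * I)
= 32000.0 * 2000.0^3 / (3 * 210000.0 * 93660191.87)
= 4.3385 mm

4.3385 mm


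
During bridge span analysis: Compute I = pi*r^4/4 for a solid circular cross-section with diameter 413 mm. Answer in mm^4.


r = d / 2 = 413 / 2 = 206.5 mm
I = pi * r^4 / 4 = pi * 206.5^4 / 4
= 1428137770.76 mm^4

1428137770.76 mm^4


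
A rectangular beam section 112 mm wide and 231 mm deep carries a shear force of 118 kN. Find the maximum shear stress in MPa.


A = b * h = 112 * 231 = 25872 mm^2
V = 118 kN = 118000.0 N
tau_max = 1.5 * V / A = 1.5 * 118000.0 / 25872
= 6.8414 MPa

6.8414 MPa


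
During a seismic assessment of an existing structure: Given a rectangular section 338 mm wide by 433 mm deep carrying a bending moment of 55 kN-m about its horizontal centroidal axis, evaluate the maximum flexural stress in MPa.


I = b * h^3 / 12 = 338 * 433^3 / 12 = 2286647092.17 mm^4
y = h / 2 = 433 / 2 = 216.5 mm
M = 55 kN-m = 55000000.0 N-mm
sigma = M * y / I = 55000000.0 * 216.5 / 2286647092.17
= 5.21 MPa

5.21 MPa


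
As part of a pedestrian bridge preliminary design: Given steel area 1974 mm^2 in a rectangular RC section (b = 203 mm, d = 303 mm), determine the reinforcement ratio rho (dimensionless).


rho = As / (b * d)
= 1974 / (203 * 303)
= 1974 / 61509
= 0.032093 (dimensionless)

0.032093 (dimensionless)


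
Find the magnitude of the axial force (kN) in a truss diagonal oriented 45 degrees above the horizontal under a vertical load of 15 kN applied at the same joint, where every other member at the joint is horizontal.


At the joint, only the diagonal has a vertical component, so vertical equilibrium gives:
F * sin(45) = 15
F = 15 / sin(45)
= 15 / 0.707107
= 21.21 kN

21.21 kN


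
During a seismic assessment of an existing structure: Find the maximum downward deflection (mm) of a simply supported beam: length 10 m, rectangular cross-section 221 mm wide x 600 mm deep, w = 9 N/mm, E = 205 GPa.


I = 221 * 600^3 / 12 = 3978000000.0 mm^4
L = 10000.0 mm, w = 9 N/mm, E = 205000.0 MPa
delta = 5 * w * L^4 / (384 * E * I)
= 5 * 9 * 10000.0^4 / (384 * 205000.0 * 3978000000.0)
= 1.437 mm

1.437 mm


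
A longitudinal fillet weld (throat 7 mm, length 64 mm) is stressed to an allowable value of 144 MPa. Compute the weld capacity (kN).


Strength = throat * length * allowable stress
= 7 * 64 * 144 N
= 64512 N
= 64.51 kN

64.51 kN


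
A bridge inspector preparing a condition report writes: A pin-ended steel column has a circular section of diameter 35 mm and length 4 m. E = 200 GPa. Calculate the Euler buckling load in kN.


I = pi * d^4 / 64 = 73661.76 mm^4
L = 4000.0 mm
P_cr = pi^2 * E * I / L^2
= 9.8696 * 200000.0 * 73661.76 / 4000.0^2
= 9087.66 N = 9.0877 kN

9.0877 kN


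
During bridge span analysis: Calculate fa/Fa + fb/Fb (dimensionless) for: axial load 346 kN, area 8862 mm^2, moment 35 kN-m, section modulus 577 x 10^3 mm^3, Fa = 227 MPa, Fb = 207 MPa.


f_a = P / A = 346000.0 / 8862 = 39.0431 MPa
f_b = M / S = 35000000.0 / 577000.0 = 60.6586 MPa
Ratio = f_a / Fa + f_b / Fb
= 39.0431 / 227 + 60.6586 / 207
= 0.465 (dimensionless)

0.465 (dimensionless)


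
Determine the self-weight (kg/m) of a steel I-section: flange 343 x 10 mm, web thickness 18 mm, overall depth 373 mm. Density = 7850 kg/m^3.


A_flanges = 2 * 343 * 10 = 6860 mm^2
A_web = (373 - 2 * 10) * 18 = 6354 mm^2
A_total = 6860 + 6354 = 13214 mm^2 = 0.013214 m^2
Weight = rho * A = 7850 * 0.013214 = 103.7299 kg/m

103.7299 kg/m


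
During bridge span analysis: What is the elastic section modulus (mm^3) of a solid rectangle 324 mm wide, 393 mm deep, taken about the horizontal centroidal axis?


S = b * h^2 / 6
= 324 * 393^2 / 6
= 324 * 154449 / 6
= 8340246.0 mm^3

8340246.0 mm^3


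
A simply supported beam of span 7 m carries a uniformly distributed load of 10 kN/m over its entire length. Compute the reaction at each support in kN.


Total load = w * L = 10 * 7 = 70 kN
By symmetry, each reaction R = total / 2 = 70 / 2 = 35.0 kN

35.0 kN


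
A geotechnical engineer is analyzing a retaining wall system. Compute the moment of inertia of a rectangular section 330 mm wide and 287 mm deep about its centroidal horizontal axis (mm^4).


I = b * h^3 / 12
= 330 * 287^3 / 12
= 330 * 23639903 / 12
= 650097332.5 mm^4

650097332.5 mm^4


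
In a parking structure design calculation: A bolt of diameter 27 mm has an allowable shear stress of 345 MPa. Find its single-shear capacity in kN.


A = pi * d^2 / 4 = pi * 27^2 / 4 = 572.5553 mm^2
V = f_v * A / 1000 = 345 * 572.5553 / 1000
= 197.5316 kN

197.5316 kN


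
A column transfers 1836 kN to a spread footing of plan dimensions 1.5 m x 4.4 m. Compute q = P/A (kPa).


A = 1.5 * 4.4 = 6.6 m^2
q = P / A = 1836 / 6.6
= 278.1818 kPa

278.1818 kPa


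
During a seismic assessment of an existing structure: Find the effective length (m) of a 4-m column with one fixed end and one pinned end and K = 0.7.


L_eff = K * L
= 0.7 * 4
= 2.8 m

2.8 m


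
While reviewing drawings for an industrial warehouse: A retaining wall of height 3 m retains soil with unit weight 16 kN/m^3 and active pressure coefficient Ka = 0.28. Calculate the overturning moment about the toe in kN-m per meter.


Pa = 0.5 * Ka * gamma * H^2
= 0.5 * 0.28 * 16 * 3^2
= 20.16 kN/m
Arm = H / 3 = 3 / 3 = 1.0 m
Mo = Pa * arm = Pa * H / 3 = 20.16 * 3 / 3 = 20.16 kN-m/m

20.16 kN-m/m


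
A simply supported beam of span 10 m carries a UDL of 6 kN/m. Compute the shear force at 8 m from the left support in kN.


R_A = w * L / 2 = 6 * 10 / 2 = 30.0 kN
V(x) = R_A - w * x = 30.0 - 6 * 8
= -18.0 kN

-18.0 kN


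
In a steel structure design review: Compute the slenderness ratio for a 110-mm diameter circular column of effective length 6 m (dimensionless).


Radius of gyration r = d / 4 = 110 / 4 = 27.5 mm
L_eff = 6000.0 mm
Slenderness ratio = L / r = 6000.0 / 27.5 = 218.18 (dimensionless)

218.18 (dimensionless)


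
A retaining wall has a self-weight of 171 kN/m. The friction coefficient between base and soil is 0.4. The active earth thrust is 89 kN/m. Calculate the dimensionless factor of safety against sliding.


Resisting force = mu * W = 0.4 * 171 = 68.4 kN/m
FOS = Resisting / Driving = 68.4 / 89
= 0.7685 (dimensionless)

0.7685 (dimensionless)


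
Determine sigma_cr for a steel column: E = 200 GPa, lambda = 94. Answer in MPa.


sigma_cr = pi^2 * E / lambda^2
= 9.8696 * 200000.0 / 94^2
= 9.8696 * 200000.0 / 8836
= 223.3953 MPa

223.3953 MPa


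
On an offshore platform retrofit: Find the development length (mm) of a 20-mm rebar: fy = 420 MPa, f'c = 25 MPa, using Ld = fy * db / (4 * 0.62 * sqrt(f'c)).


Ld = (fy * db) / (4 * 0.62 * sqrt(f'c))
= (420 * 20) / (4 * 0.62 * sqrt(25))
= 8400 / 12.4
= 677.42 mm

677.42 mm


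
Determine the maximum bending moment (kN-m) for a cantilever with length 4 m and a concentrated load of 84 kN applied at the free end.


For a cantilever with a point load at the free end:
M_max = P * L = 84 * 4 = 336 kN-m

336 kN-m


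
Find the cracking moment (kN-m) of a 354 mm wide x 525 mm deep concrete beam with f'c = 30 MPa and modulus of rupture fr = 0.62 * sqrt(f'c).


fr = 0.62 * sqrt(30) = 0.62 * 5.4772 = 3.3959 MPa
I = 354 * 525^3 / 12 = 4268742187.5 mm^4
y_t = 262.5 mm
M_cr = fr * I / y_t = 3.3959 * 4268742187.5 / 262.5 N-mm
= 55.2234 kN-m

55.2234 kN-m


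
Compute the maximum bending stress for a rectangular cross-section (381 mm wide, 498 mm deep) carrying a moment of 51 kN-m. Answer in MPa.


I = b * h^3 / 12 = 381 * 498^3 / 12 = 3921315246.0 mm^4
y = h / 2 = 498 / 2 = 249.0 mm
M = 51 kN-m = 51000000.0 N-mm
sigma = M * y / I = 51000000.0 * 249.0 / 3921315246.0
= 3.24 MPa

3.24 MPa


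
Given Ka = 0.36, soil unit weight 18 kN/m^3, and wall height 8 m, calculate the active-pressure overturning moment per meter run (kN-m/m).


Pa = 0.5 * Ka * gamma * H^2
= 0.5 * 0.36 * 18 * 8^2
= 207.36 kN/m
Arm = H / 3 = 8 / 3 = 2.6667 m
Mo = Pa * arm = Pa * H / 3 = 207.36 * 8 / 3 = 552.96 kN-m/m

552.96 kN-m/m


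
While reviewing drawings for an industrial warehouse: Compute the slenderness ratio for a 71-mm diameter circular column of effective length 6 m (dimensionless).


Radius of gyration r = d / 4 = 71 / 4 = 17.75 mm
L_eff = 6000.0 mm
Slenderness ratio = L / r = 6000.0 / 17.75 = 338.03 (dimensionless)

338.03 (dimensionless)


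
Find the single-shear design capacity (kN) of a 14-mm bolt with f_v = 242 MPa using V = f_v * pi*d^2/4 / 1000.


A = pi * d^2 / 4 = pi * 14^2 / 4 = 153.938 mm^2
V = f_v * A / 1000 = 242 * 153.938 / 1000
= 37.253 kN

37.253 kN


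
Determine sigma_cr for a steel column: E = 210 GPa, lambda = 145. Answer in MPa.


sigma_cr = pi^2 * E / lambda^2
= 9.8696 * 210000.0 / 145^2
= 9.8696 * 210000.0 / 21025
= 98.5787 MPa

98.5787 MPa


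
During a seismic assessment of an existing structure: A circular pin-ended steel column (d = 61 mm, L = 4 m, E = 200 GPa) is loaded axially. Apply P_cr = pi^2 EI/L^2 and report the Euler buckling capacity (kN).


I = pi * d^4 / 64 = 679656.13 mm^4
L = 4000.0 mm
P_cr = pi^2 * E * I / L^2
= 9.8696 * 200000.0 * 679656.13 / 4000.0^2
= 83849.21 N = 83.8492 kN

83.8492 kN


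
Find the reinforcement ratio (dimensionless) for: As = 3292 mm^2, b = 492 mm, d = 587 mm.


rho = As / (b * d)
= 3292 / (492 * 587)
= 3292 / 288804
= 0.011399 (dimensionless)

0.011399 (dimensionless)


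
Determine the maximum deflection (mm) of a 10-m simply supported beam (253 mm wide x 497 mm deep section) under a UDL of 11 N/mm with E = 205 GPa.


I = 253 * 497^3 / 12 = 2588263222.42 mm^4
L = 10000.0 mm, w = 11 N/mm, E = 205000.0 MPa
delta = 5 * w * L^4 / (384 * E * I)
= 5 * 11 * 10000.0^4 / (384 * 205000.0 * 2588263222.42)
= 2.6994 mm

2.6994 mm


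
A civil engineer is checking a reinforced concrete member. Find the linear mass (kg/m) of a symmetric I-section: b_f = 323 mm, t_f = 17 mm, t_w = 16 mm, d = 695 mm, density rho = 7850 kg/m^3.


A_flanges = 2 * 323 * 17 = 10982 mm^2
A_web = (695 - 2 * 17) * 16 = 10576 mm^2
A_total = 10982 + 10576 = 21558 mm^2 = 0.021558 m^2
Weight = rho * A = 7850 * 0.021558 = 169.2303 kg/m

169.2303 kg/m


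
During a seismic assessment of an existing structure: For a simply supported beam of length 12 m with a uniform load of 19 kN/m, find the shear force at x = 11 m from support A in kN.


R_A = w * L / 2 = 19 * 12 / 2 = 114.0 kN
V(x) = R_A - w * x = 114.0 - 19 * 11
= -95.0 kN

-95.0 kN


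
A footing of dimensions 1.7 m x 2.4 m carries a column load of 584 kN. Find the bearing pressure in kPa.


A = 1.7 * 2.4 = 4.08 m^2
q = P / A = 584 / 4.08
= 143.1373 kPa

143.1373 kPa


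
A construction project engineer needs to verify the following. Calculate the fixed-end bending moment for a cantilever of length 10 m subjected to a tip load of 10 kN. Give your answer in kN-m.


For a cantilever with a point load at the free end:
M_max = P * L = 10 * 10 = 100 kN-m

100 kN-m


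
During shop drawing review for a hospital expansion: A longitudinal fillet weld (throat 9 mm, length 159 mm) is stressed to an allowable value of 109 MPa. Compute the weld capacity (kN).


Strength = throat * length * allowable stress
= 9 * 159 * 109 N
= 155979 N
= 155.98 kN

155.98 kN


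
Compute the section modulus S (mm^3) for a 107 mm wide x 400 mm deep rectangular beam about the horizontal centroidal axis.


S = b * h^2 / 6
= 107 * 400^2 / 6
= 107 * 160000 / 6
= 2853333.33 mm^3

2853333.33 mm^3


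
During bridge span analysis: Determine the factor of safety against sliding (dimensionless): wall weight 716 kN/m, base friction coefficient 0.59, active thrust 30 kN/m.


Resisting force = mu * W = 0.59 * 716 = 422.44 kN/m
FOS = Resisting / Driving = 422.44 / 30
= 14.0813 (dimensionless)

14.0813 (dimensionless)


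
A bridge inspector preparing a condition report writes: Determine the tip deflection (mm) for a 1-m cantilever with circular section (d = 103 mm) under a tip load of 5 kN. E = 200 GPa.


I = pi * d^4 / 64 = pi * 103^4 / 64 = 5524828.45 mm^4
L = 1000.0 mm, P = 5000.0 N, E = 200000.0 MPa
delta = P * L^3 / (3 * E * I)
= 5000.0 * 1000.0^3 / (3 * 200000.0 * 5524828.45)
= 1.5083 mm

1.5083 mm


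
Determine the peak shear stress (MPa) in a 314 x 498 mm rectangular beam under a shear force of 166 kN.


A = b * h = 314 * 498 = 156372 mm^2
V = 166 kN = 166000.0 N
tau_max = 1.5 * V / A = 1.5 * 166000.0 / 156372
= 1.5924 MPa

1.5924 MPa


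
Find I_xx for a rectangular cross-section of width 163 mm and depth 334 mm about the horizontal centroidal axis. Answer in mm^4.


I = b * h^3 / 12
= 163 * 334^3 / 12
= 163 * 37259704 / 12
= 506110979.33 mm^4

506110979.33 mm^4


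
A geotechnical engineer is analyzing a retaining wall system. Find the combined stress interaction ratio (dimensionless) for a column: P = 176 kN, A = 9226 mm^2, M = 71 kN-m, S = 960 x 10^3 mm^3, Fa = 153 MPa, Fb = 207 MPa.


f_a = P / A = 176000.0 / 9226 = 19.0765 MPa
f_b = M / S = 71000000.0 / 960000.0 = 73.9583 MPa
Ratio = f_a / Fa + f_b / Fb
= 19.0765 / 153 + 73.9583 / 207
= 0.482 (dimensionless)

0.482 (dimensionless)


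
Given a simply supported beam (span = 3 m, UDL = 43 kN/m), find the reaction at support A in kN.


Total load = w * L = 43 * 3 = 129 kN
By symmetry, each reaction R = total / 2 = 129 / 2 = 64.5 kN

64.5 kN


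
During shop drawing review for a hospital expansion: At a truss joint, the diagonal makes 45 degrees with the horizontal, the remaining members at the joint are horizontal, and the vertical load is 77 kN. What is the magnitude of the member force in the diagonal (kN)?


At the joint, only the diagonal has a vertical component, so vertical equilibrium gives:
F * sin(45) = 77
F = 77 / sin(45)
= 77 / 0.707107
= 108.89 kN

108.89 kN
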